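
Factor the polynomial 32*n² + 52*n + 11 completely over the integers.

(4*n + 1)*(8*n + 11)

Need a pair with product 32·11 = 352 and sum 52: that's 44 and 8.
Split the middle term: 32*n² + 44*n + 8*n + 11 = 4*n*(8*n + 11) + (8*n + 11).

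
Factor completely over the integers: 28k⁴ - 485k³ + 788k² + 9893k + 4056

Among the possible rational roots, k = -3/7 is a root, so (7k + 3) divides it; the quotient is 4k³ - 71k² + 143k + 1352.
Then k = 8 is a root, giving the factor (k - 8) and quotient 4k² - 39k - 169.
The remaining quadratic factors as (4k + 13)(k - 13).

(4k + 13)(7k + 3)(k - 13)(k - 8)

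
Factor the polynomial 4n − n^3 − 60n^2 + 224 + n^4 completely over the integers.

(n + 2)(n + 7)(n − 2)(n − 8)

By the rational root theorem, n = −2 is a root, so (n + 2) divides it; the quotient is n^3 − 3n^2 − 54n + 112.
Continuing, n = 8 is a root, so (n − 8) is a factor; dividing leaves n^2 + 5n − 14.
The remaining quadratic factors as (n − 2)(n + 7).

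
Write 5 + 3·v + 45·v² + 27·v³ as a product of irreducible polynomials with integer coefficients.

(3·v + 5)·(9·v² + 1)

Group as (27·v³ + 3·v) + (45·v² + 5) = 3·v·(9·v² + 1) + 5·(9·v² + 1).
Both groups share the factor (9·v² + 1).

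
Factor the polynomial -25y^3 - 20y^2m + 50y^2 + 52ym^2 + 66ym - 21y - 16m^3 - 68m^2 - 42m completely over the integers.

Group: 5y(-5y^2 - 6ym + 3y + 8m^2 + 6m) + (-2m - 7)(-5y^2 - 6ym + 3y + 8m^2 + 6m); both groups contain (-5y^2 - 6ym + 3y + 8m^2 + 6m), so (5y - 2m - 7) is a factor with cofactor -5y^2 - 6ym + 3y + 8m^2 + 6m.
The cofactor groups again: -5y^2 - 6ym + 3y + 8m^2 + 6m = -y(5y - 4m - 3) - 2m(5y - 4m - 3); both groups contain (5y - 4m - 3), giving -(y + 2m)(5y - 4m - 3).

-(5y - 2m - 7)(5y - 4m - 3)(y + 2m)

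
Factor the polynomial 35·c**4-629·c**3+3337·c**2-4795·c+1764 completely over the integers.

(5·c-7)·(7·c-4)·(c-7)·(c-9)

Among the possible rational roots, c = 9 is a root, so (c-9) is a factor; dividing leaves 35·c**3-314·c**2+511·c-196.
Continuing, c = 4/7 is a root, so (7·c-4) is a factor; dividing leaves 5·c**2-42·c+49.
The remaining quadratic factors as (c-7)(5·c-7).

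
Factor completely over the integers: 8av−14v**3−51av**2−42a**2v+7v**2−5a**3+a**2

Group: 5a(−a**2−8av−7v**2) + (2v−1)(−a**2−8av−7v**2); both groups contain (−a**2−8av−7v**2), so (5a+2v−1) is a factor with cofactor −a**2−8av−7v**2.
The cofactor groups again: −a**2−8av−7v**2 = −a(a+v) − 7v(a+v); both groups contain (a+v), giving −(a+7v)(a+v).

−(5a+2v−1)(a+7v)(a+v)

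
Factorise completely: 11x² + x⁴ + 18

(x² + 2)(x² + 9)

Substitute u = x² to get a quadratic in u, then factor.
x² + 9 is irreducible over ℤ (sum of squares).
x² + 2 is irreducible over ℤ (always positive, so no real roots).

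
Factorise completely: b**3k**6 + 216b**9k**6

b**3k**6(6b**2 + 1)(36b**4 − 6b**2 + 1)

Factor out b**3k**6 first: what remains is 216b**6 + 1.
Recognize a sum of cubes with the parts 6b**2 and 1.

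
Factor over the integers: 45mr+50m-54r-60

(5m-6)(9r+10)

Group as (45mr+50m) + (-54r-60) = 5m(9r+10) - 6(9r+10).
Both groups share the factor (9r+10).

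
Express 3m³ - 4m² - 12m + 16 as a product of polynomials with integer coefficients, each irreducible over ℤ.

(3m - 4)(m + 2)(m - 2)

By the rational root theorem, m = 2 is a root, so (m - 2) divides it; the quotient is 3m² + 2m - 8.
The remaining quadratic factors as (3m - 4)(m + 2).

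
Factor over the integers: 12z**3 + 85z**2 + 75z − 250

Among the possible rational roots, z = −5 is a root, giving the factor (z + 5) and quotient 12z**2 + 25z − 50.
The remaining quadratic factors as (3z + 10)(4z − 5).

(3z + 10)(4z − 5)(z + 5)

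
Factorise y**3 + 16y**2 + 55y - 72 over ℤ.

By the rational root theorem, y = -9 is a root, so (y + 9) is a factor; dividing leaves y**2 + 7y - 8.
The remaining quadratic factors as (y - 1)(y + 8).

(y + 8)(y + 9)(y - 1)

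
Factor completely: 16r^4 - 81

(2r)⁴ − (3)⁴ = ((2r)² − (3)²)((2r)² + (3)²); the first factor splits again, the second (4r^2 + 9) is irreducible.

(2r + 3)(2r - 3)(4r^2 + 9)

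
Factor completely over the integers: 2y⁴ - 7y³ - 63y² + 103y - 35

(2y - 1)(y + 5)(y - 1)(y - 7)

Trying the rational-root candidates, y = 7 is a root, so (y - 7) is a factor; dividing leaves 2y³ + 7y² - 14y + 5.
Continuing, y = -5 is a root, so (y + 5) divides it; the quotient is 2y² - 3y + 1.
The remaining quadratic factors as (2y - 1)(y - 1).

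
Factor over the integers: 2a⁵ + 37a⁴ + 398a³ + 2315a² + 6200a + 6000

Among the possible rational roots, a = −5/2 is a root, giving the factor (2a + 5) and quotient a⁴ + 16a³ + 159a² + 760a + 1200.
Next, a = −5 is a root, so (a + 5) divides it; the quotient is a³ + 11a² + 104a + 240.
Next, a = −3 is a root, giving the factor (a + 3) and quotient a² + 8a + 80.
The quadratic a² + 8a + 80 has discriminant −256 < 0 and is irreducible over ℤ.

(2a + 5)(a + 3)(a + 5)(a² + 8a + 80)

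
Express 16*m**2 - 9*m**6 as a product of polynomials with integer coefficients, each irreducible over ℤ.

-m**2*(3*m**2 + 4)*(3*m**2 - 4)

Factor out m**2 first: what remains is -9*m**4 + 16.
Recognize a difference of squares with the parts 4 and 3*m**2.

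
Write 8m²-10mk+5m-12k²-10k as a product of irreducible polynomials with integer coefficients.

Group: m(8m+6k+5) - 2k(8m+6k+5); both groups contain (8m+6k+5).

(m-2k)(8m+6k+5)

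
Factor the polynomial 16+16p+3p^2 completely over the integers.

Need a pair with product 3·16 = 48 and sum 16: that's 12 and 4.
Split the middle term: 3p^2+12p + 4p+16 = 3p(p+4) + 4(p+4).

(3p+4)(p+4)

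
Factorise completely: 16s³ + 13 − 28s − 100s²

(2s + 1)(2s − 13)(4s − 1)

Trying the rational-root candidates, s = −1/2 is a root, so (2s + 1) is a factor; dividing leaves 8s² − 54s + 13.
The remaining quadratic factors as (2s − 13)(4s − 1).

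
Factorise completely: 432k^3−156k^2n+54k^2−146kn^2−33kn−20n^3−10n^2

(6k−5n)(8k+2n+1)(9k+2n)

Group: 9k(48k^2−28kn+6k−10n^2−5n) + 2n(48k^2−28kn+6k−10n^2−5n); both groups contain (48k^2−28kn+6k−10n^2−5n), so (9k+2n) is a factor with cofactor 48k^2−28kn+6k−10n^2−5n.
The cofactor groups again: 48k^2−28kn+6k−10n^2−5n = 8k(6k−5n) + (2n+1)(6k−5n); both groups contain (6k−5n), giving (8k+2n+1)(6k−5n).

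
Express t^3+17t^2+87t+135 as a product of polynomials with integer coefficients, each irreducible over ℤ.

Among the possible rational roots, t = −5 is a root, so (t+5) divides it; the quotient is t^2+12t+27.
The remaining quadratic factors as (t+3)(t+9).

(t+3)(t+5)(t+9)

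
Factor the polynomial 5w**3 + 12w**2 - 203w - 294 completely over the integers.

(5w + 7)(w + 7)(w - 6)

Trying the rational-root candidates, w = 6 is a root, so (w - 6) is a factor; dividing leaves 5w**2 + 42w + 49.
The remaining quadratic factors as (w + 7)(5w + 7).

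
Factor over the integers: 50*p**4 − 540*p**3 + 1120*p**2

10*p**2*(5*p − 14)*(p − 8)

Pull out the common factor 10*p**2, then factor the remaining trinomial.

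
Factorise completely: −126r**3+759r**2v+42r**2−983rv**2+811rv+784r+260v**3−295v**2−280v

Group: 3r(−42r**2+71rv−98r−20v**2+35v) + (−13v−8)(−42r**2+71rv−98r−20v**2+35v); both groups contain (−42r**2+71rv−98r−20v**2+35v), so (3r−13v−8) is a factor with cofactor −42r**2+71rv−98r−20v**2+35v.
The cofactor groups again: −42r**2+71rv−98r−20v**2+35v = −3r(14r−5v) + (4v−7)(14r−5v); both groups contain (14r−5v), giving −(3r−4v+7)(14r−5v).

−(14r−5v)(3r−13v−8)(3r−4v+7)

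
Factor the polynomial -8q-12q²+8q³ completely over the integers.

Pull out the common factor 4q, then factor the remaining trinomial.

4q(2q+1)(q-2)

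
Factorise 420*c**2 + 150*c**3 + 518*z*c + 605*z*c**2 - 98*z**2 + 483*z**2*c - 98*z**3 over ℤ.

-(z - 6*c)*(14*z + 5*c + 14)*(7*z + 5*c)

Group: z*(-98*z**2 - 105*z*c - 98*z - 25*c**2 - 70*c) - 6*c*(-98*z**2 - 105*z*c - 98*z - 25*c**2 - 70*c); both groups contain (-98*z**2 - 105*z*c - 98*z - 25*c**2 - 70*c), so (z - 6*c) is a factor with cofactor -98*z**2 - 105*z*c - 98*z - 25*c**2 - 70*c.
The cofactor groups again: -98*z**2 - 105*z*c - 98*z - 25*c**2 - 70*c = -14*z*(7*z + 5*c) + (-5*c - 14)*(7*z + 5*c); both groups contain (7*z + 5*c), giving -(14*z + 5*c + 14)*(7*z + 5*c).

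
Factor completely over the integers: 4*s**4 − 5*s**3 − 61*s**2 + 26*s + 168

(4*s + 7)*(s + 3)*(s − 2)*(s − 4)

By the rational root theorem, s = 4 is a root, so (s − 4) divides it; the quotient is 4*s**3 + 11*s**2 − 17*s − 42.
Then s = −3 is a root, so (s + 3) is a factor; dividing leaves 4*s**2 − s − 14.
The remaining quadratic factors as (s − 2)(4*s + 7).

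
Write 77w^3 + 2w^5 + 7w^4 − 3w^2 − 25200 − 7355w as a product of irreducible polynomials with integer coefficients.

Trying the rational-root candidates, w = 7 is a root, so (w − 7) is a factor; dividing leaves 2w^4 + 21w^3 + 224w^2 + 1565w + 3600.
Continuing, w = −5 is a root, giving the factor (w + 5) and quotient 2w^3 + 11w^2 + 169w + 720.
Then w = −9/2 is a root, so (2w + 9) divides it; the quotient is w^2 + w + 80.
The quadratic w^2 + w + 80 has discriminant −319 < 0 and is irreducible over ℤ.

(2w + 9)(w + 5)(w − 7)(w^2 + w + 80)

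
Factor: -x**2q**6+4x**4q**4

q**4x**2(2x-q)(2x+q)

Pull out the common factor x**2q**4, leaving 4x**2-q**2.
Recognize a difference of squares with the parts 2x and q.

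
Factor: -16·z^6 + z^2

Pull out the common factor z^2, leaving -16·z^4 + 1.
Recognize a difference of squares with the parts 1 and 4·z^2.
-4·z^2 + 1 is again a difference of squares: (-2·z + 1)·(2·z + 1).

-z^2·(2·z + 1)·(2·z - 1)·(4·z^2 + 1)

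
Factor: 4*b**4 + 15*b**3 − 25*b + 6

(4*b − 1)*(b + 2)*(b + 3)*(b − 1)

By the rational root theorem, b = −3 is a root, so (b + 3) is a factor; dividing leaves 4*b**3 + 3*b**2 − 9*b + 2.
Then b = 1 is a root, so (b − 1) is a factor; dividing leaves 4*b**2 + 7*b − 2.
The remaining quadratic factors as (4*b − 1)(b + 2).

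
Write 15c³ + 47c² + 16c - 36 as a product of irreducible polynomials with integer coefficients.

Testing divisors of the constant over divisors of the leading coefficient, c = 2/3 is a root, giving the factor (3c - 2) and quotient 5c² + 19c + 18.
The remaining quadratic factors as (5c + 9)(c + 2).

(3c - 2)(5c + 9)(c + 2)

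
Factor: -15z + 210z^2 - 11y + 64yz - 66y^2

-(11y + 15z)(6y - 14z + 1)

Group: -6y(11y + 15z) + (14z - 1)(11y + 15z); both groups contain (11y + 15z).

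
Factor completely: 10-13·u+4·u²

Need a pair with product 4·10 = 40 and sum -13: that's -8 and -5.
Split the middle term: 4·u²-8·u - 5·u+10 = 4·u·(u-2) - 5·(u-2).

(4·u-5)·(u-2)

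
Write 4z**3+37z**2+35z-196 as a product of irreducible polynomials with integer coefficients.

By the rational root theorem, z = -7 is a root, so (z+7) divides it; the quotient is 4z**2+9z-28.
The remaining quadratic factors as (z+4)(4z-7).

(4z-7)(z+4)(z+7)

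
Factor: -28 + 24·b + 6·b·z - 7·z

Group as (6·b·z + 24·b) + (-7·z - 28) = 6·b·(z + 4) - 7·(z + 4).
Both groups share the factor (z + 4).

(6·b - 7)·(z + 4)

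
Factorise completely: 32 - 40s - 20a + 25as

(5a - 8)(5s - 4)

Group as (25as - 20a) + (-40s + 32) = 5a(5s - 4) - 8(5s - 4).
Both groups share the factor (5s - 4).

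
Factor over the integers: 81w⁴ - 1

Write as (9w²)² − (1)², then factor 9w² - 1 once more.

(3w + 1)(3w - 1)(9w² + 1)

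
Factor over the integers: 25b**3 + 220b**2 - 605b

5b(5b - 11)(b + 11)

Pull out the common factor 5b, then factor the remaining trinomial.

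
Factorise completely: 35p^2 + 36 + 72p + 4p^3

(4p + 3)(p + 2)(p + 6)

Among the possible rational roots, p = -3/4 is a root, so (4p + 3) divides it; the quotient is p^2 + 8p + 12.
The remaining quadratic factors as (p + 6)(p + 2).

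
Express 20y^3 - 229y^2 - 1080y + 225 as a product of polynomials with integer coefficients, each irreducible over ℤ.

(4y + 15)(5y - 1)(y - 15)

By the rational root theorem, y = 1/5 is a root, so (5y - 1) divides it; the quotient is 4y^2 - 45y - 225.
The remaining quadratic factors as (y - 15)(4y + 15).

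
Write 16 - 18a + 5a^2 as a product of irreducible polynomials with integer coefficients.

(5a - 8)(a - 2)

Need a pair with product 5·16 = 80 and sum -18: that's -10 and -8.
Split the middle term: 5a^2 - 10a - 8a + 16 = 5a(a - 2) - 8(a - 2).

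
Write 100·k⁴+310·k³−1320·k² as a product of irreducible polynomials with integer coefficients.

10·k²·(2·k+11)·(5·k−12)

Pull out the common factor 10·k², then factor the remaining trinomial.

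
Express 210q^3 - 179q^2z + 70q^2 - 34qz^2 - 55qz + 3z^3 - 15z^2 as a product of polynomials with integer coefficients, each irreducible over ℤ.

(14q + 3z)(15q - z + 5)(q - z)

Group: 14q(15q^2 - 16qz + 5q + z^2 - 5z) + 3z(15q^2 - 16qz + 5q + z^2 - 5z); both groups contain (15q^2 - 16qz + 5q + z^2 - 5z), so (14q + 3z) is a factor with cofactor 15q^2 - 16qz + 5q + z^2 - 5z.
The cofactor groups again: 15q^2 - 16qz + 5q + z^2 - 5z = q(15q - z + 5) - z(15q - z + 5); both groups contain (15q - z + 5), giving (q - z)(15q - z + 5).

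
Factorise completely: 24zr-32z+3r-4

(3r-4)(8z+1)

Group as (24zr-32z) + (3r-4) = 8z(3r-4) + (3r-4).
Both groups share the factor (3r-4).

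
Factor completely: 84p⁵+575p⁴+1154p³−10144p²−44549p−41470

(3p−13)(4p+11)(7p+10)(p²+7p+29)

Testing divisors of the constant over divisors of the leading coefficient, p = 13/3 is a root, so (3p−13) divides it; the quotient is 28p⁴+313p³+1741p²+4163p+3190.
Then p = −10/7 is a root, so (7p+10) divides it; the quotient is 4p³+39p²+193p+319.
Continuing, p = −11/4 is a root, giving the factor (4p+11) and quotient p²+7p+29.
The quadratic p²+7p+29 has discriminant −67 < 0 and is irreducible over ℤ.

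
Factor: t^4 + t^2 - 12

(t^2 + 4)·(t^2 - 3)

Substitute u = t^2 to get a quadratic in u, then factor.
t^2 + 4 is irreducible over ℤ (sum of squares).
t^2 - 3 is irreducible over ℤ (3 is not a perfect square).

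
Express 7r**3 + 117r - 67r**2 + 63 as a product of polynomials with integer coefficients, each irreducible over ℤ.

Among the possible rational roots, r = -3/7 is a root, giving the factor (7r + 3) and quotient r**2 - 10r + 21.
The remaining quadratic factors as (r - 7)(r - 3).

(7r + 3)(r - 3)(r - 7)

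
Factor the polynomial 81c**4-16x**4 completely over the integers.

Write as (9c**2)² − (4x**2)², then factor 9c**2-4x**2 once more.

(3c+2x)(3c-2x)(9c**2+4x**2)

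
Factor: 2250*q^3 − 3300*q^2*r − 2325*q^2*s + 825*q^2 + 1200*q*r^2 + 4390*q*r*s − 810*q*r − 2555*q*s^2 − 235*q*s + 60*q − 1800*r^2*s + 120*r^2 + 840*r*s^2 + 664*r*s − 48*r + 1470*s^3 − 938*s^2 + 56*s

Group: 10*q*(225*q^2 − 330*q*r + 105*q*s + 60*q + 120*r^2 − 56*r*s − 48*r − 98*s^2 + 56*s) + (−15*s + 1)*(225*q^2 − 330*q*r + 105*q*s + 60*q + 120*r^2 − 56*r*s − 48*r − 98*s^2 + 56*s); both groups contain (225*q^2 − 330*q*r + 105*q*s + 60*q + 120*r^2 − 56*r*s − 48*r − 98*s^2 + 56*s), so (10*q − 15*s + 1) is a factor with cofactor 225*q^2 − 330*q*r + 105*q*s + 60*q + 120*r^2 − 56*r*s − 48*r − 98*s^2 + 56*s.
The cofactor groups again: 225*q^2 − 330*q*r + 105*q*s + 60*q + 120*r^2 − 56*r*s − 48*r − 98*s^2 + 56*s = 15*q*(15*q − 10*r − 7*s + 4) + (−12*r + 14*s)*(15*q − 10*r − 7*s + 4); both groups contain (15*q − 10*r − 7*s + 4), giving (15*q − 12*r + 14*s)*(15*q − 10*r − 7*s + 4).

(10*q − 15*s + 1)*(15*q − 10*r − 7*s + 4)*(15*q − 12*r + 14*s)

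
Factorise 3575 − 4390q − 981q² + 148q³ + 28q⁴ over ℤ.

Testing divisors of the constant over divisors of the leading coefficient, q = −13/2 is a root, so (2q + 13) divides it; the quotient is 14q³ − 17q² − 380q + 275.
Continuing, q = −5 is a root, giving the factor (q + 5) and quotient 14q² − 87q + 55.
The remaining quadratic factors as (2q − 11)(7q − 5).

(2q + 13)(2q − 11)(7q − 5)(q + 5)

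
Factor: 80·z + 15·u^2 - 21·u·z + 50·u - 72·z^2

Group: 5·u·(3·u - 9·z + 10) + 8·z·(3·u - 9·z + 10); both groups contain (3·u - 9·z + 10).

(3·u - 9·z + 10)·(5·u + 8·z)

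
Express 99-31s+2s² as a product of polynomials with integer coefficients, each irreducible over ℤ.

Need a pair with product 2·99 = 198 and sum -31: that's -22 and -9.
Split the middle term: 2s²-22s - 9s+99 = 2s(s-11) - 9(s-11).

(2s-9)(s-11)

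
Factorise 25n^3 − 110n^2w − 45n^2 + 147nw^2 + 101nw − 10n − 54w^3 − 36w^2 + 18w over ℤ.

(5n − 3w + 1)(5n − 9w)(n − 2w − 2)

Group: 5n(5n^2 − 19nw − 10n + 18w^2 + 18w) + (−3w + 1)(5n^2 − 19nw − 10n + 18w^2 + 18w); both groups contain (5n^2 − 19nw − 10n + 18w^2 + 18w), so (5n − 3w + 1) is a factor with cofactor 5n^2 − 19nw − 10n + 18w^2 + 18w.
The cofactor groups again: 5n^2 − 19nw − 10n + 18w^2 + 18w = 5n(n − 2w − 2) − 9w(n − 2w − 2); both groups contain (n − 2w − 2), giving (5n − 9w)(n − 2w − 2).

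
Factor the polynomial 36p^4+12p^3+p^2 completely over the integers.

Pull out the common factor p^2, leaving 36p^2+12p+1.
Recognize a perfect-square trinomial with the parts 1 and 6p.

p^2(6p+1)^2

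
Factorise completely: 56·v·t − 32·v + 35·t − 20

Group as (56·v·t − 32·v) + (35·t − 20) = 8·v·(7·t − 4) + 5·(7·t − 4).
Both groups share the factor (7·t − 4).

(7·t − 4)·(8·v + 5)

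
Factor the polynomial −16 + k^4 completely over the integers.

(k)⁴ − (2)⁴ = ((k)² − (2)²)((k)² + (2)²); the first factor splits again, the second (k^2 + 4) is irreducible.

(k + 2)(k − 2)(k^2 + 4)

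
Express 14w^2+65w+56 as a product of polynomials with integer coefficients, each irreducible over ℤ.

(2w+7)(7w+8)

Need a pair with product 14·56 = 784 and sum 65: that's 49 and 16.
Split the middle term: 14w^2+49w + 16w+56 = 7w(2w+7) + 8(2w+7).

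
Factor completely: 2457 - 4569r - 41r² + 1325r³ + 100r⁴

(4r + 9)(5r - 3)(5r - 7)(r + 13)

Testing divisors of the constant over divisors of the leading coefficient, r = 7/5 is a root, so (5r - 7) is a factor; dividing leaves 20r³ + 293r² + 402r - 351.
Continuing, r = -9/4 is a root, giving the factor (4r + 9) and quotient 5r² + 62r - 39.
The remaining quadratic factors as (5r - 3)(r + 13).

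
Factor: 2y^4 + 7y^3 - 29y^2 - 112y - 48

By the rational root theorem, y = -3 is a root, giving the factor (y + 3) and quotient 2y^3 + y^2 - 32y - 16.
Next, y = -4 is a root, so (y + 4) divides it; the quotient is 2y^2 - 7y - 4.
The remaining quadratic factors as (2y + 1)(y - 4).

(2y + 1)(y + 3)(y + 4)(y - 4)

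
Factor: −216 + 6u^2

6(u + 6)(u − 6)

Every term has a factor of 6. Then u^2 − 36 = (u)² − (6)².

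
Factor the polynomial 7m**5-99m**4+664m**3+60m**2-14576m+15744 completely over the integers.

Testing divisors of the constant over divisors of the leading coefficient, m = -4 is a root, so (m+4) is a factor; dividing leaves 7m**4-127m**3+1172m**2-4628m+3936.
Continuing, m = 6 is a root, so (m-6) is a factor; dividing leaves 7m**3-85m**2+662m-656.
Next, m = 8/7 is a root, so (7m-8) is a factor; dividing leaves m**2-11m+82.
The quadratic m**2-11m+82 has discriminant -207 < 0 and is irreducible over ℤ.

(7m-8)(m+4)(m-6)(m**2-11m+82)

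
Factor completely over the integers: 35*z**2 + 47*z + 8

(5*z + 1)*(7*z + 8)

Need a pair with product 35·8 = 280 and sum 47: that's 7 and 40.
Split the middle term: 35*z**2 + 7*z + 40*z + 8 = 7*z*(5*z + 1) + 8*(5*z + 1).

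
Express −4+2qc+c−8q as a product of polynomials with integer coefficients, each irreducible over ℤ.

(2q+1)(c−4)

Group as (2qc−8q) + (c−4) = 2q(c−4) + (c−4).
Both groups share the factor (c−4).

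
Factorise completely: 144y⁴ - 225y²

Pull out the common factor 9y²; 16y² - 25 is a difference of squares.

9y²(4y + 5)(4y - 5)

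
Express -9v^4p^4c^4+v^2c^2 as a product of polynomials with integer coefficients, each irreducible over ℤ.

Factor out v^2c^2 first: what remains is -9v^2p^4c^2+1.
Recognize a difference of squares with the parts 1 and 3vp^2c.

-c^2v^2(3vp^2c+1)(3vp^2c-1)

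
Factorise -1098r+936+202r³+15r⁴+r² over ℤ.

(3r-4)(5r-6)(r+13)(r+3)

Among the possible rational roots, r = -3 is a root, giving the factor (r+3) and quotient 15r³+157r²-470r+312.
Continuing, r = -13 is a root, giving the factor (r+13) and quotient 15r²-38r+24.
The remaining quadratic factors as (5r-6)(3r-4).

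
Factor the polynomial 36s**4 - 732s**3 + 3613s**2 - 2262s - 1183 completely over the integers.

(2s - 13)(3s + 1)(6s - 7)(s - 13)

By the rational root theorem, s = -1/3 is a root, giving the factor (3s + 1) and quotient 12s**3 - 248s**2 + 1287s - 1183.
Continuing, s = 13/2 is a root, giving the factor (2s - 13) and quotient 6s**2 - 85s + 91.
The remaining quadratic factors as (s - 13)(6s - 7).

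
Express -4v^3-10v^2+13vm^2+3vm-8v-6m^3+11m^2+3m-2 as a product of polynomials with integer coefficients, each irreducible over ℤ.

Group: 2v(-2v^2-vm-3v+6m^2+m-1) + (-m+2)(-2v^2-vm-3v+6m^2+m-1); both groups contain (-2v^2-vm-3v+6m^2+m-1), so (2v-m+2) is a factor with cofactor -2v^2-vm-3v+6m^2+m-1.
The cofactor groups again: -2v^2-vm-3v+6m^2+m-1 = -2v(v+2m+1) + (3m-1)(v+2m+1); both groups contain (v+2m+1), giving -(2v-3m+1)(v+2m+1).

-(2v-3m+1)(2v-m+2)(v+2m+1)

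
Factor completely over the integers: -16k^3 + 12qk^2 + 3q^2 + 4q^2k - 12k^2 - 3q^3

Group: 3q(-q^2 + 4k^2) + (-4k - 3)(-q^2 + 4k^2); both groups contain (-q^2 + 4k^2), so (3q - 4k - 3) is a factor with cofactor -q^2 + 4k^2.
The cofactor groups again: -q^2 + 4k^2 = -q(q - 2k) - 2k(q - 2k); both groups contain (q - 2k), giving -(q + 2k)(q - 2k).

-(q - 2k)(3q - 4k - 3)(q + 2k)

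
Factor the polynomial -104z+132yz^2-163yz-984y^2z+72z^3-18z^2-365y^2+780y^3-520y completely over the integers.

(12y-12z-13)(13y-6z+8)(5y+z)

Group: 13y(60y^2-48yz-65y-12z^2-13z) + (-6z+8)(60y^2-48yz-65y-12z^2-13z); both groups contain (60y^2-48yz-65y-12z^2-13z), so (13y-6z+8) is a factor with cofactor 60y^2-48yz-65y-12z^2-13z.
The cofactor groups again: 60y^2-48yz-65y-12z^2-13z = 5y(12y-12z-13) + z(12y-12z-13); both groups contain (12y-12z-13), giving (5y+z)(12y-12z-13).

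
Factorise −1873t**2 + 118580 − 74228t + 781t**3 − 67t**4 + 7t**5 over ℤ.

(7t − 11)(t + 7)(t − 10)(t**2 − 5t + 154)

By the rational root theorem, t = 10 is a root, so (t − 10) is a factor; dividing leaves 7t**4 + 3t**3 + 811t**2 + 6237t − 11858.
Continuing, t = −7 is a root, so (t + 7) divides it; the quotient is 7t**3 − 46t**2 + 1133t − 1694.
Then t = 11/7 is a root, giving the factor (7t − 11) and quotient t**2 − 5t + 154.
The quadratic t**2 − 5t + 154 has discriminant −591 < 0 and is irreducible over ℤ.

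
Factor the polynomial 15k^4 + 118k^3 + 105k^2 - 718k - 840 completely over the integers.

Testing divisors of the constant over divisors of the leading coefficient, k = -6/5 is a root, giving the factor (5k + 6) and quotient 3k^3 + 20k^2 - 3k - 140.
Continuing, k = -4 is a root, giving the factor (k + 4) and quotient 3k^2 + 8k - 35.
The remaining quadratic factors as (k + 5)(3k - 7).

(3k - 7)(5k + 6)(k + 4)(k + 5)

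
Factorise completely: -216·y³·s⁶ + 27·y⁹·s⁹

Factor out 27·y³·s⁶ first: what remains is y⁶·s³ - 8.
Recognize a difference of cubes with the parts y²·s and 2.

27·s⁶·y³·(y²·s - 2)·(y⁴·s² + 2·y²·s + 4)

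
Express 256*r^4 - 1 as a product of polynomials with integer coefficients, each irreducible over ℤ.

Write as (16*r^2)² − (1)², then factor 16*r^2 - 1 once more.

(4*r + 1)*(4*r - 1)*(16*r^2 + 1)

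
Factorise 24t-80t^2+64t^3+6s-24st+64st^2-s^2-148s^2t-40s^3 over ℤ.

-(5s-4t+2)(8s+4t-3)(s+4t)

Group: 5s(-8s^2-36st+3s-16t^2+12t) + (-4t+2)(-8s^2-36st+3s-16t^2+12t); both groups contain (-8s^2-36st+3s-16t^2+12t), so (5s-4t+2) is a factor with cofactor -8s^2-36st+3s-16t^2+12t.
The cofactor groups again: -8s^2-36st+3s-16t^2+12t = -8s(s+4t) + (-4t+3)(s+4t); both groups contain (s+4t), giving -(8s+4t-3)(s+4t).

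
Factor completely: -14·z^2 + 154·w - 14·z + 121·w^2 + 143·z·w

-(z - 11·w)·(14·z + 11·w + 14)

Group: -14·z·(z - 11·w) + (-11·w - 14)·(z - 11·w); both groups contain (z - 11·w).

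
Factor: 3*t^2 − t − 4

Need a pair with product 3·(−4) = −12 and sum −1: that's 3 and −4.
Split the middle term: 3*t^2 + 3*t − 4*t − 4 = 3*t*(t + 1) − 4*(t + 1).

(3*t − 4)*(t + 1)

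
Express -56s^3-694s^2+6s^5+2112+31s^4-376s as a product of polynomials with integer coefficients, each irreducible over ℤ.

By the rational root theorem, s = -8/3 is a root, so (3s+8) divides it; the quotient is 2s^4+5s^3-32s^2-146s+264.
Then s = 3/2 is a root, giving the factor (2s-3) and quotient s^3+4s^2-10s-88.
Then s = 4 is a root, so (s-4) divides it; the quotient is s^2+8s+22.
The quadratic s^2+8s+22 has discriminant -24 < 0 and is irreducible over ℤ.

(2s-3)(3s+8)(s-4)(s^2+8s+22)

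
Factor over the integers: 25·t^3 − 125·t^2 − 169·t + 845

Trying the rational-root candidates, t = 5 is a root, giving the factor (t − 5) and quotient 25·t^2 − 169.
The remaining quadratic factors as (5·t + 13)(5·t − 13).

(5·t + 13)·(5·t − 13)·(t − 5)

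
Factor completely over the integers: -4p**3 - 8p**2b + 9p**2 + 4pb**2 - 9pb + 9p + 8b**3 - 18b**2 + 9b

Group: 4p(-p**2 - 3pb + 3p - 2b**2 + 3b) + (-4b + 3)(-p**2 - 3pb + 3p - 2b**2 + 3b); both groups contain (-p**2 - 3pb + 3p - 2b**2 + 3b), so (4p - 4b + 3) is a factor with cofactor -p**2 - 3pb + 3p - 2b**2 + 3b.
The cofactor groups again: -p**2 - 3pb + 3p - 2b**2 + 3b = -p(p + 2b - 3) - b(p + 2b - 3); both groups contain (p + 2b - 3), giving -(p + b)(p + 2b - 3).

-(4p - 4b + 3)(p + 2b - 3)(p + b)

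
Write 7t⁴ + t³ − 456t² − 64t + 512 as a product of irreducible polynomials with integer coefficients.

Testing divisors of the constant over divisors of the leading coefficient, t = −8/7 is a root, so (7t + 8) is a factor; dividing leaves t³ − t² − 64t + 64.
Continuing, t = 1 is a root, so (t − 1) is a factor; dividing leaves t² − 64.
The remaining quadratic factors as (t − 8)(t + 8).

(7t + 8)(t + 8)(t − 1)(t − 8)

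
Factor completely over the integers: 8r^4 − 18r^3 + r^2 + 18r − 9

Among the possible rational roots, r = 3/2 is a root, so (2r − 3) is a factor; dividing leaves 4r^3 − 3r^2 − 4r + 3.
Continuing, r = −1 is a root, giving the factor (r + 1) and quotient 4r^2 − 7r + 3.
The remaining quadratic factors as (r − 1)(4r − 3).

(2r − 3)(4r − 3)(r + 1)(r − 1)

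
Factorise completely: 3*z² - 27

3*(z + 3)*(z - 3)

Factor out 3, leaving z² - 9, which is a difference of two squares.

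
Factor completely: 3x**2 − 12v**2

Every term has a factor of 3. Then x**2 − 4v**2 = (x)² − (2v)².

3(x − 2v)(x + 2v)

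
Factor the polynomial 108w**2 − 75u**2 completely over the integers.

3(6w − 5u)(6w + 5u)

Every term has a factor of 3. Then 36w**2 − 25u**2 = (6w)² − (5u)².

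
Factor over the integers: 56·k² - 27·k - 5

Need a pair with product 56·(-5) = -280 and sum -27: that's -35 and 8.
Split the middle term: 56·k² - 35·k + 8·k - 5 = 7·k·(8·k - 5) + (8·k - 5).

(7·k + 1)·(8·k - 5)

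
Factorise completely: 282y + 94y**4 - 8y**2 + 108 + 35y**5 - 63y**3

Trying the rational-root candidates, y = -2/5 is a root, so (5y + 2) divides it; the quotient is 7y**4 + 16y**3 - 19y**2 + 6y + 54.
Then y = -3 is a root, so (y + 3) is a factor; dividing leaves 7y**3 - 5y**2 - 4y + 18.
Next, y = -9/7 is a root, giving the factor (7y + 9) and quotient y**2 - 2y + 2.
The quadratic y**2 - 2y + 2 has discriminant -4 < 0 and is irreducible over ℤ.

(5y + 2)(7y + 9)(y + 3)(y**2 - 2y + 2)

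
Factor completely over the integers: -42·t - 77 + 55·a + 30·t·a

Group as (30·t·a - 42·t) + (55·a - 77) = 6·t·(5·a - 7) + 11·(5·a - 7).
Both groups share the factor (5·a - 7).

(5·a - 7)·(6·t + 11)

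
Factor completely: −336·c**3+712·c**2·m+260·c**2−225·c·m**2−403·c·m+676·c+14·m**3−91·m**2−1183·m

Group: 7·c·(−48·c**2+88·c·m−52·c−7·m**2+91·m) + (−2·m−13)·(−48·c**2+88·c·m−52·c−7·m**2+91·m); both groups contain (−48·c**2+88·c·m−52·c−7·m**2+91·m), so (7·c−2·m−13) is a factor with cofactor −48·c**2+88·c·m−52·c−7·m**2+91·m.
The cofactor groups again: −48·c**2+88·c·m−52·c−7·m**2+91·m = −12·c·(4·c−7·m) + (m−13)·(4·c−7·m); both groups contain (4·c−7·m), giving −(12·c−m+13)·(4·c−7·m).

−(12·c−m+13)·(4·c−7·m)·(7·c−2·m−13)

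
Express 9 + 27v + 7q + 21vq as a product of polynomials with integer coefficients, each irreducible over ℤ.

(3v + 1)(7q + 9)

Group as (21vq + 27v) + (7q + 9) = 3v(7q + 9) + (7q + 9).
Both groups share the factor (7q + 9).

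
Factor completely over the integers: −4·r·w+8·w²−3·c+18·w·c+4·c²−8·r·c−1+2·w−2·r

Group: −2·r·(2·w+4·c+1) + (4·w+c−1)·(2·w+4·c+1); both groups contain (2·w+4·c+1).

−(2·r−4·w−c+1)·(2·w+4·c+1)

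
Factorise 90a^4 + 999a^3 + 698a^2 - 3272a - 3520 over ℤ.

(3a + 4)(5a + 8)(6a - 11)(a + 10)

Among the possible rational roots, a = -10 is a root, so (a + 10) is a factor; dividing leaves 90a^3 + 99a^2 - 292a - 352.
Continuing, a = 11/6 is a root, giving the factor (6a - 11) and quotient 15a^2 + 44a + 32.
The remaining quadratic factors as (3a + 4)(5a + 8).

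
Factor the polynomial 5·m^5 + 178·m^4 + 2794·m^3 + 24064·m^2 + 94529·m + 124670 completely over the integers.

Among the possible rational roots, m = −5 is a root, so (m + 5) is a factor; dividing leaves 5·m^4 + 153·m^3 + 2029·m^2 + 13919·m + 24934.
Then m = −14 is a root, giving the factor (m + 14) and quotient 5·m^3 + 83·m^2 + 867·m + 1781.
Next, m = −13/5 is a root, so (5·m + 13) divides it; the quotient is m^2 + 14·m + 137.
The quadratic m^2 + 14·m + 137 has discriminant −352 < 0 and is irreducible over ℤ.

(5·m + 13)·(m + 14)·(m + 5)·(m^2 + 14·m + 137)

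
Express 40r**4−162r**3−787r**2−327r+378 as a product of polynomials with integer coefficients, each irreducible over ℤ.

Testing divisors of the constant over divisors of the leading coefficient, r = 1/2 is a root, so (2r−1) divides it; the quotient is 20r**3−71r**2−429r−378.
Next, r = −9/4 is a root, so (4r+9) divides it; the quotient is 5r**2−29r−42.
The remaining quadratic factors as (r−7)(5r+6).

(2r−1)(4r+9)(5r+6)(r−7)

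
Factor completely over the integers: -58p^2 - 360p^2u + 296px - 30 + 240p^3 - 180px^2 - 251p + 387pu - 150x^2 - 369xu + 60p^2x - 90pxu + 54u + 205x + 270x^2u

(5p + 5x - 6)(6p - 9u + 5)(8p - 6x + 1)

Group: 6p(40p^2 + 10px - 43p - 30x^2 + 41x - 6) + (-9u + 5)(40p^2 + 10px - 43p - 30x^2 + 41x - 6); both groups contain (40p^2 + 10px - 43p - 30x^2 + 41x - 6), so (6p - 9u + 5) is a factor with cofactor 40p^2 + 10px - 43p - 30x^2 + 41x - 6.
The cofactor groups again: 40p^2 + 10px - 43p - 30x^2 + 41x - 6 = 8p(5p + 5x - 6) + (-6x + 1)(5p + 5x - 6); both groups contain (5p + 5x - 6), giving (8p - 6x + 1)(5p + 5x - 6).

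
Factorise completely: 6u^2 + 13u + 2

Need a pair with product 6·2 = 12 and sum 13: that's 1 and 12.
Split the middle term: 6u^2 + u + 12u + 2 = u(6u + 1) + 2(6u + 1).

(6u + 1)(u + 2)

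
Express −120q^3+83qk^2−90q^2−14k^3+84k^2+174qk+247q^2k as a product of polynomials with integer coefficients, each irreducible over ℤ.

−(3q−7k)(8q−k+6)(5q+2k)

Group: 8q(−15q^2+29qk+14k^2) + (−k+6)(−15q^2+29qk+14k^2); both groups contain (−15q^2+29qk+14k^2), so (8q−k+6) is a factor with cofactor −15q^2+29qk+14k^2.
The cofactor groups again: −15q^2+29qk+14k^2 = −3q(5q+2k) + 7k(5q+2k); both groups contain (5q+2k), giving −(3q−7k)(5q+2k).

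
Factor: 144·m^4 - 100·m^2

4·m^2·(6·m + 5)·(6·m - 5)

Pull out the common factor 4·m^2; 36·m^2 - 25 is a difference of squares.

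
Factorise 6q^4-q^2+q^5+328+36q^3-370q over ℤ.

Trying the rational-root candidates, q = -4 is a root, so (q+4) is a factor; dividing leaves q^4+2q^3+28q^2-113q+82.
Continuing, q = 2 is a root, giving the factor (q-2) and quotient q^3+4q^2+36q-41.
Next, q = 1 is a root, so (q-1) is a factor; dividing leaves q^2+5q+41.
The quadratic q^2+5q+41 has discriminant -139 < 0 and is irreducible over ℤ.

(q+4)(q-1)(q-2)(q^2+5q+41)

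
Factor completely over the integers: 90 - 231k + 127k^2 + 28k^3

(4k - 3)(7k - 5)(k + 6)

Trying the rational-root candidates, k = -6 is a root, so (k + 6) divides it; the quotient is 28k^2 - 41k + 15.
The remaining quadratic factors as (7k - 5)(4k - 3).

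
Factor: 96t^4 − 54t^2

6t^2(4t + 3)(4t − 3)

Every term has a factor of 6t^2. Then 16t^2 − 9 = (4t)² − (3)².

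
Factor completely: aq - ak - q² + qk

Group: q(a - q) - k(a - q); both groups contain (a - q).

(q - k)(a - q)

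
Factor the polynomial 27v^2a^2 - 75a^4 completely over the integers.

Pull out the common factor 3a^2; 9v^2 - 25a^2 is a difference of squares.

3a^2(3v - 5a)(3v + 5a)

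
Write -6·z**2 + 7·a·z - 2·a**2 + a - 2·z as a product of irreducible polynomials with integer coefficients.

-(2·a - 3·z - 1)·(a - 2·z)

Group: -2·a·(a - 2·z) + (3·z + 1)·(a - 2·z); both groups contain (a - 2·z).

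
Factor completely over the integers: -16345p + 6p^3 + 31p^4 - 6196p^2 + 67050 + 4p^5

(4p - 9)(p + 5)(p - 10)(p^2 + 15p + 149)

Testing divisors of the constant over divisors of the leading coefficient, p = 9/4 is a root, giving the factor (4p - 9) and quotient p^4 + 10p^3 + 24p^2 - 1495p - 7450.
Then p = -5 is a root, so (p + 5) divides it; the quotient is p^3 + 5p^2 - p - 1490.
Continuing, p = 10 is a root, so (p - 10) is a factor; dividing leaves p^2 + 15p + 149.
The quadratic p^2 + 15p + 149 has discriminant -371 < 0 and is irreducible over ℤ.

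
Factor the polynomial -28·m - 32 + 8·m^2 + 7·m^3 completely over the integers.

(7·m + 8)·(m + 2)·(m - 2)

Group as (7·m^3 - 28·m) + (8·m^2 - 32) = 7·m·(m^2 - 4) + 8·(m^2 - 4).
Both groups share the factor (m^2 - 4).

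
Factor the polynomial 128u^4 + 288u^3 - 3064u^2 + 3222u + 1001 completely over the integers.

(2u + 13)(4u + 1)(4u - 11)(4u - 7)

By the rational root theorem, u = -13/2 is a root, so (2u + 13) is a factor; dividing leaves 64u^3 - 272u^2 + 236u + 77.
Next, u = 7/4 is a root, so (4u - 7) divides it; the quotient is 16u^2 - 40u - 11.
The remaining quadratic factors as (4u - 11)(4u + 1).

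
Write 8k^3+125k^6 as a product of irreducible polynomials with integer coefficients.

k^3(5k+2)(25k^2−10k+4)

Pull out the common factor k^3, leaving 125k^3+8.
Recognize a sum of cubes with the parts 2 and 5k.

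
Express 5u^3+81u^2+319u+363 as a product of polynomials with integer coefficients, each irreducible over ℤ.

(5u+11)(u+11)(u+3)

Testing divisors of the constant over divisors of the leading coefficient, u = -11 is a root, so (u+11) is a factor; dividing leaves 5u^2+26u+33.
The remaining quadratic factors as (5u+11)(u+3).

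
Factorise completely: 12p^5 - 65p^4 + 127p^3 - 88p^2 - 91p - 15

Trying the rational-root candidates, p = -1/4 is a root, so (4p + 1) is a factor; dividing leaves 3p^4 - 17p^3 + 36p^2 - 31p - 15.
Next, p = 3 is a root, giving the factor (p - 3) and quotient 3p^3 - 8p^2 + 12p + 5.
Continuing, p = -1/3 is a root, so (3p + 1) divides it; the quotient is p^2 - 3p + 5.
The quadratic p^2 - 3p + 5 has discriminant -11 < 0 and is irreducible over ℤ.

(3p + 1)(4p + 1)(p - 3)(p^2 - 3p + 5)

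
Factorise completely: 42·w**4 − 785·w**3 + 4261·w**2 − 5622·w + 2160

(6·w − 5)·(7·w − 6)·(w − 8)·(w − 9)

By the rational root theorem, w = 8 is a root, giving the factor (w − 8) and quotient 42·w**3 − 449·w**2 + 669·w − 270.
Next, w = 5/6 is a root, so (6·w − 5) divides it; the quotient is 7·w**2 − 69·w + 54.
The remaining quadratic factors as (w − 9)(7·w − 6).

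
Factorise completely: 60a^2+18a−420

Pull out the common factor 6, then factor the remaining trinomial.

6(2a−5)(5a+14)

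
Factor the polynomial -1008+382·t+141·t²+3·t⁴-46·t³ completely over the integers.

(3·t+8)·(t-2)·(t-7)·(t-9)

Trying the rational-root candidates, t = 7 is a root, so (t-7) divides it; the quotient is 3·t³-25·t²-34·t+144.
Continuing, t = 2 is a root, so (t-2) is a factor; dividing leaves 3·t²-19·t-72.
The remaining quadratic factors as (t-9)(3·t+8).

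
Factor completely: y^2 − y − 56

(y + 7)(y − 8)

Two integers with product −56 and sum −1 are 7 and −8.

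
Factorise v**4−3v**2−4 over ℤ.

Substitute u = v**2 to get a quadratic in u, then factor.
v**2+1 is irreducible over ℤ (sum of squares).
v**2−4 is a difference of squares.

(v+2)(v−2)(v**2+1)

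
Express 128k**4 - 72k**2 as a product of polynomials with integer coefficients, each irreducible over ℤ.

Every term has a factor of 8k**2. Then 16k**2 - 9 = (4k)² − (3)².

8k**2(4k + 3)(4k - 3)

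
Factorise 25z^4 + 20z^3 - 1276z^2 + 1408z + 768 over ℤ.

(5z + 2)(5z - 8)(z + 8)(z - 6)

Among the possible rational roots, z = -8 is a root, so (z + 8) divides it; the quotient is 25z^3 - 180z^2 + 164z + 96.
Continuing, z = 8/5 is a root, so (5z - 8) divides it; the quotient is 5z^2 - 28z - 12.
The remaining quadratic factors as (5z + 2)(z - 6).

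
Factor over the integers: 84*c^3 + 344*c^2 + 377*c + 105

(2*c + 5)*(6*c + 7)*(7*c + 3)

Among the possible rational roots, c = -7/6 is a root, so (6*c + 7) is a factor; dividing leaves 14*c^2 + 41*c + 15.
The remaining quadratic factors as (2*c + 5)(7*c + 3).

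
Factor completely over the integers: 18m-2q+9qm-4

(9m-2)(q+2)

Group as (9qm-2q) + (18m-4) = q(9m-2) + 2(9m-2).
Both groups share the factor (9m-2).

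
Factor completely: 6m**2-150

Every term has a factor of 6. Then m**2-25 = (m)² − (5)².

6(m+5)(m-5)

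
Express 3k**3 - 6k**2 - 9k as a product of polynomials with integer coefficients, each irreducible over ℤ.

3k(k + 1)(k - 3)

Pull out the common factor 3k, then factor the remaining trinomial.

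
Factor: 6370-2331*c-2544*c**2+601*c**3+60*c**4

Testing divisors of the constant over divisors of the leading coefficient, c = 7/5 is a root, so (5*c-7) divides it; the quotient is 12*c**3+137*c**2-317*c-910.
Then c = -13 is a root, giving the factor (c+13) and quotient 12*c**2-19*c-70.
The remaining quadratic factors as (4*c+7)(3*c-10).

(3*c-10)*(4*c+7)*(5*c-7)*(c+13)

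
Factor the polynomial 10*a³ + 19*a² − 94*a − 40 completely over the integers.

Trying the rational-root candidates, a = −4 is a root, so (a + 4) is a factor; dividing leaves 10*a² − 21*a − 10.
The remaining quadratic factors as (5*a + 2)(2*a − 5).

(2*a − 5)*(5*a + 2)*(a + 4)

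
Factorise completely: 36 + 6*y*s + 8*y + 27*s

(2*y + 9)*(3*s + 4)

Group as (6*y*s + 8*y) + (27*s + 36) = 2*y*(3*s + 4) + 9*(3*s + 4).
Both groups share the factor (3*s + 4).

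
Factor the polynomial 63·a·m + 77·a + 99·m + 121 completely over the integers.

Group as (63·a·m + 77·a) + (99·m + 121) = 7·a·(9·m + 11) + 11·(9·m + 11).
Both groups share the factor (9·m + 11).

(7·a + 11)·(9·m + 11)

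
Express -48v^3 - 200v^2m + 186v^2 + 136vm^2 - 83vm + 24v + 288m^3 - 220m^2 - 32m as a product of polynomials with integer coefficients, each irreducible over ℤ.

-(3v - 4m)(8v + 8m + 1)(2v + 9m - 8)

Group: 3v(-16v^2 - 88vm + 62v - 72m^2 + 55m + 8) - 4m(-16v^2 - 88vm + 62v - 72m^2 + 55m + 8); both groups contain (-16v^2 - 88vm + 62v - 72m^2 + 55m + 8), so (3v - 4m) is a factor with cofactor -16v^2 - 88vm + 62v - 72m^2 + 55m + 8.
The cofactor groups again: -16v^2 - 88vm + 62v - 72m^2 + 55m + 8 = -8v(2v + 9m - 8) + (-8m - 1)(2v + 9m - 8); both groups contain (2v + 9m - 8), giving -(8v + 8m + 1)(2v + 9m - 8).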